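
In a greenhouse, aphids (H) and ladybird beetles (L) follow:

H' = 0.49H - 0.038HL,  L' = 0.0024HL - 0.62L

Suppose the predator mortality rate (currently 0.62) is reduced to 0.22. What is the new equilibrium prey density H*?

At the interior fixed point, setting dL/dt = 0 with L > 0 fixes H* = (predator death rate)/(HL coefficient) — independent of the other coefficients.
With the change, H* = 0.22/0.0024 = 91.7; it falls from 258.

H* ≈ 91.7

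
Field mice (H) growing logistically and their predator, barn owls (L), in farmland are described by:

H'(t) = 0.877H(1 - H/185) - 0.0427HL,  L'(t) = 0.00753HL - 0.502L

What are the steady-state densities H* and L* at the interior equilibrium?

H* ≈ 66.7, L* ≈ 13.1

From dL/dt = 0 with L > 0: 0.00753H* = 0.502, so H* = 66.7.
Substitute into dH/dt = 0: 0.877(1 - 66.7/185) = 0.0427L*.
The bracket is 0.64, giving L* = 0.561/0.0427 = 13.1.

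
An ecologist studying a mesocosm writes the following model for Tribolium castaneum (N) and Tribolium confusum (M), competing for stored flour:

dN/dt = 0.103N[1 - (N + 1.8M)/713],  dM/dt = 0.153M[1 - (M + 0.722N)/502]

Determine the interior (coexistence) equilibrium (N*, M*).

Setting both brackets to zero gives the nullclines N + 1.8M = 713 and 0.722N + M = 502.
Substituting M = 502 - 0.722N into the first: N(1 - 1.8·0.722) = 713 - 1.8·502.
So N* = -191/-0.3 = 636, and then M* = 502 - 0.722·636 = 42.7.

N* ≈ 636, M* ≈ 42.7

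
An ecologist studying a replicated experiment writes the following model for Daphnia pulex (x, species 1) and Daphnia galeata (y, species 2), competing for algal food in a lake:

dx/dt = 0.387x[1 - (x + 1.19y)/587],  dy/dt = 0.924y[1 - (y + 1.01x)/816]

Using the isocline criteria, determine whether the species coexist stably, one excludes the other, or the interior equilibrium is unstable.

Compare the nullcline intercepts: K1/α12 = 587/1.19 = 493 < K2 = 816; K2/α21 = 816/1.01 = 808 > K1 = 587.
Since the inequalities point opposite ways, species 2 can invade but species 1 cannot.

species 2 excludes species 1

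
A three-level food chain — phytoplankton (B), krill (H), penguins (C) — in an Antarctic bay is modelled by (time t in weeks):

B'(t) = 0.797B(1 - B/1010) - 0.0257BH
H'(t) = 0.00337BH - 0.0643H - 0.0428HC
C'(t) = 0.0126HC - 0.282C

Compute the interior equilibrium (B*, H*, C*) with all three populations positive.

B* ≈ 281, H* ≈ 22.4, C* ≈ 20.6

From dC/dt = 0: 0.0126H* = 0.282, so H* = 22.4.
From dB/dt = 0: 0.797(1 - B*/1010) = 0.0257·22.4, giving B* = 1010·(1 - 0.722) = 281.
From dH/dt = 0: 0.00337·281 - 0.0643 = 0.0428C*, so C* = 0.883/0.0428 = 20.6.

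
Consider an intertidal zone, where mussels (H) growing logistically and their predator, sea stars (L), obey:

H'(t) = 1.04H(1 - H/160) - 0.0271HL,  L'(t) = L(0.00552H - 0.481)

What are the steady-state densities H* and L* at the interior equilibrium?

H* ≈ 87.1, L* ≈ 17.5

From dL/dt = 0 with L > 0: 0.00552H* = 0.481, so H* = 87.1.
Substitute into dH/dt = 0: 1.04(1 - 87.1/160) = 0.0271L*.
The bracket is 0.455, giving L* = 0.474/0.0271 = 17.5.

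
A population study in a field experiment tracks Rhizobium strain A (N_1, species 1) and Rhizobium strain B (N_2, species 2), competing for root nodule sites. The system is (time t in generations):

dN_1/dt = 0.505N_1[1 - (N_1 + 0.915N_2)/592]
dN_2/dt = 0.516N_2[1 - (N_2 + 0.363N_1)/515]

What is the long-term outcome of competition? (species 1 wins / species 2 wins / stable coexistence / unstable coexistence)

Compare the nullcline intercepts: K1/α12 = 592/0.915 = 647 > K2 = 515; K2/α21 = 515/0.363 = 1420 > K1 = 592.
Since both inequalities hold, each species can invade when rare, so the interior equilibrium is stable.

stable coexistence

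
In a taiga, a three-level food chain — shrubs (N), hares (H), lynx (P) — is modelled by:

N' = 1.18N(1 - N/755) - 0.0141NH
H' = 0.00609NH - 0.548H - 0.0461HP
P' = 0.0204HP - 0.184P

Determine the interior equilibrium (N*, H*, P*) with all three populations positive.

N* ≈ 674, H* ≈ 9.02, P* ≈ 77.1

From dP/dt = 0: 0.0204H* = 0.184, so H* = 9.02.
From dN/dt = 0: 1.18(1 - N*/755) = 0.0141·9.02, giving N* = 755·(1 - 0.108) = 674.
From dH/dt = 0: 0.00609·674 - 0.548 = 0.0461P*, so P* = 3.55/0.0461 = 77.1.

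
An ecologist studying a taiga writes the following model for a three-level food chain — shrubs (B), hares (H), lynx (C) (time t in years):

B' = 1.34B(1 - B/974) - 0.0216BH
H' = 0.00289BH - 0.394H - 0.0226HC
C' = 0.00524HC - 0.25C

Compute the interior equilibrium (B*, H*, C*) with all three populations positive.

B* ≈ 225, H* ≈ 47.7, C* ≈ 11.3

From dC/dt = 0: 0.00524H* = 0.25, so H* = 47.7.
From dB/dt = 0: 1.34(1 - B*/974) = 0.0216·47.7, giving B* = 974·(1 - 0.769) = 225.
From dH/dt = 0: 0.00289·225 - 0.394 = 0.0226C*, so C* = 0.256/0.0226 = 11.3.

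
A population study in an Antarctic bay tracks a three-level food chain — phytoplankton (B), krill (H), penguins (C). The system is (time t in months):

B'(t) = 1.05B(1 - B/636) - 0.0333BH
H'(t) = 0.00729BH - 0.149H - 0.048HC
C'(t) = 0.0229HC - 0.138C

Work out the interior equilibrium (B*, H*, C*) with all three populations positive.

From dC/dt = 0: 0.0229H* = 0.138, so H* = 6.03.
From dB/dt = 0: 1.05(1 - B*/636) = 0.0333·6.03, giving B* = 636·(1 - 0.191) = 514.
From dH/dt = 0: 0.00729·514 - 0.149 = 0.048C*, so C* = 3.6/0.048 = 75.

B* ≈ 514, H* ≈ 6.03, C* ≈ 75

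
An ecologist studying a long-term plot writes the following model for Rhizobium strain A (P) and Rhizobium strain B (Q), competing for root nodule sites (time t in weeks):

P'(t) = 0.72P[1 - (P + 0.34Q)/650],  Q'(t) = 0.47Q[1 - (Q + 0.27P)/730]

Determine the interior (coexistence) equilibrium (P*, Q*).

P* ≈ 442, Q* ≈ 611

Setting both brackets to zero gives the nullclines P + 0.34Q = 650 and 0.27P + Q = 730.
Substituting Q = 730 - 0.27P into the first: P(1 - 0.34·0.27) = 650 - 0.34·730.
So P* = 402/0.908 = 442, and then Q* = 730 - 0.27·442 = 611.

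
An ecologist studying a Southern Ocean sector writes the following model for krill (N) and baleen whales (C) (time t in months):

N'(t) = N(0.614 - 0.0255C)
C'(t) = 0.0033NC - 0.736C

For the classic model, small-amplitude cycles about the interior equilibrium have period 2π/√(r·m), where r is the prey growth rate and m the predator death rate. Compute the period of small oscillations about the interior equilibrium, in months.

Here r = 0.614 and m = 0.736, so r·m = 0.452.
ω = √0.452 = 0.672 per month, hence T = 2π/ω ≈ 9.35 months.

T ≈ 9.35 months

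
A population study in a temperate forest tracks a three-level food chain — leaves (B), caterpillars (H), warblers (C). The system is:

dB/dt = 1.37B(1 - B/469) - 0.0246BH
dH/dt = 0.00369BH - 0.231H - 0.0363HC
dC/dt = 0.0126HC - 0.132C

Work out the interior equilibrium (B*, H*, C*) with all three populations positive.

From dC/dt = 0: 0.0126H* = 0.132, so H* = 10.5.
From dB/dt = 0: 1.37(1 - B*/469) = 0.0246·10.5, giving B* = 469·(1 - 0.188) = 381.
From dH/dt = 0: 0.00369·381 - 0.231 = 0.0363C*, so C* = 1.17/0.0363 = 32.3.

B* ≈ 381, H* ≈ 10.5, C* ≈ 32.3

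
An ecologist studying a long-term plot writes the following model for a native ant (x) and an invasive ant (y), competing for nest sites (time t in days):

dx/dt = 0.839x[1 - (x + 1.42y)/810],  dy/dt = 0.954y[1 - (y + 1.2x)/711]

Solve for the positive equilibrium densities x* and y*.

Setting both brackets to zero gives the nullclines x + 1.42y = 810 and 1.2x + y = 711.
Substituting y = 711 - 1.2x into the first: x(1 - 1.42·1.2) = 810 - 1.42·711.
So x* = -200/-0.704 = 284, and then y* = 711 - 1.2·284 = 371.

x* ≈ 284, y* ≈ 371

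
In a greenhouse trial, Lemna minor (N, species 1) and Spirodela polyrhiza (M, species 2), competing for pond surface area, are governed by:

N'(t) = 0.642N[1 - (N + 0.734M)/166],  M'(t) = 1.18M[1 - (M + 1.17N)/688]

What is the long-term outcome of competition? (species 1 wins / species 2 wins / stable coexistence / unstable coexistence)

Compare the nullcline intercepts: K1/α12 = 166/0.734 = 226 < K2 = 688; K2/α21 = 688/1.17 = 588 > K1 = 166.
Since the inequalities point opposite ways, species 2 can invade but species 1 cannot.

species 2 excludes species 1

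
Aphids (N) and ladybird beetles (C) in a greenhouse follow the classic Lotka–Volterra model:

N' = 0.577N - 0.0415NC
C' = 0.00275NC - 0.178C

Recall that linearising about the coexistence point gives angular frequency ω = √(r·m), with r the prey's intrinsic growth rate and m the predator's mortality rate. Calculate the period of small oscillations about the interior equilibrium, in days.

T ≈ 19.6 days

Here r = 0.577 and m = 0.178, so r·m = 0.103.
ω = √0.103 = 0.32 per day, hence T = 2π/ω ≈ 19.6 days.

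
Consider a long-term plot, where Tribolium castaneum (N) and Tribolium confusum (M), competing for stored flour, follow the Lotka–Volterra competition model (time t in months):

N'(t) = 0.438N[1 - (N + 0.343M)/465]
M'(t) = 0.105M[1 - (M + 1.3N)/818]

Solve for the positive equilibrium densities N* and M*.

N* ≈ 333, M* ≈ 385

Setting both brackets to zero gives the nullclines N + 0.343M = 465 and 1.3N + M = 818.
Substituting M = 818 - 1.3N into the first: N(1 - 0.343·1.3) = 465 - 0.343·818.
So N* = 184/0.554 = 333, and then M* = 818 - 1.3·333 = 385.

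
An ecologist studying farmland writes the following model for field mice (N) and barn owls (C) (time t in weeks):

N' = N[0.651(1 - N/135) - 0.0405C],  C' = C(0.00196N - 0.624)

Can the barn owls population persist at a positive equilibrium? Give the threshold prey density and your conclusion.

Threshold N = 318; K < 318, so no, the predator goes extinct.

The predator equation gives dC/dt > 0 only when N > 0.624/0.00196 = 318.
Without the predator, N → K = 135. Since 135 < 318, the predator cannot invade.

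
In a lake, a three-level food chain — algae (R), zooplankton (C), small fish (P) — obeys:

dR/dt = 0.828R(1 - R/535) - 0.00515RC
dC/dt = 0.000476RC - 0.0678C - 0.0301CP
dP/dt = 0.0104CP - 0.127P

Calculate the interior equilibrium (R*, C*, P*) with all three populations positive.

From dP/dt = 0: 0.0104C* = 0.127, so C* = 12.2.
From dR/dt = 0: 0.828(1 - R*/535) = 0.00515·12.2, giving R* = 535·(1 - 0.076) = 494.
From dC/dt = 0: 0.000476·494 - 0.0678 = 0.0301P*, so P* = 0.168/0.0301 = 5.57.

R* ≈ 494, C* ≈ 12.2, P* ≈ 5.57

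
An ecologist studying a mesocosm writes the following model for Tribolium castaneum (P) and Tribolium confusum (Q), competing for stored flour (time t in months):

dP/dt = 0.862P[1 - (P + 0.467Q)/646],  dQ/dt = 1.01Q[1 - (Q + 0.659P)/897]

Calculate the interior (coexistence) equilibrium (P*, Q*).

P* ≈ 328, Q* ≈ 681

Setting both brackets to zero gives the nullclines P + 0.467Q = 646 and 0.659P + Q = 897.
Substituting Q = 897 - 0.659P into the first: P(1 - 0.467·0.659) = 646 - 0.467·897.
So P* = 227/0.692 = 328, and then Q* = 897 - 0.659·328 = 681.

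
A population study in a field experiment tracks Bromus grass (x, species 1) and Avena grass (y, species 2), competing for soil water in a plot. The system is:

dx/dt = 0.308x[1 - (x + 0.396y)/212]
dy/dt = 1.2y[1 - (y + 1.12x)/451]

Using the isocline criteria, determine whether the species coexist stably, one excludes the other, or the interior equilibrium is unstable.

stable coexistence

Compare the nullcline intercepts: K1/α12 = 212/0.396 = 535 > K2 = 451; K2/α21 = 451/1.12 = 403 > K1 = 212.
Since both inequalities hold, each species can invade when rare, so the interior equilibrium is stable.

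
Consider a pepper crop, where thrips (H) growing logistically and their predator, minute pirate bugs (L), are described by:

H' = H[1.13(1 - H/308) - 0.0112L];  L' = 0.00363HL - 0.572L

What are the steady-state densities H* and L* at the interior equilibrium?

H* ≈ 158, L* ≈ 49.3

From dL/dt = 0 with L > 0: 0.00363H* = 0.572, so H* = 158.
Substitute into dH/dt = 0: 1.13(1 - 158/308) = 0.0112L*.
The bracket is 0.488, giving L* = 0.552/0.0112 = 49.3.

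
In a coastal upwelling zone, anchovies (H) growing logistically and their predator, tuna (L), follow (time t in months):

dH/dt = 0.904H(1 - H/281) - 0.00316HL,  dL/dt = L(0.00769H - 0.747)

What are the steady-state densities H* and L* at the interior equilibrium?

H* ≈ 97.1, L* ≈ 187

From dL/dt = 0 with L > 0: 0.00769H* = 0.747, so H* = 97.1.
Substitute into dH/dt = 0: 0.904(1 - 97.1/281) = 0.00316L*.
The bracket is 0.654, giving L* = 0.591/0.00316 = 187.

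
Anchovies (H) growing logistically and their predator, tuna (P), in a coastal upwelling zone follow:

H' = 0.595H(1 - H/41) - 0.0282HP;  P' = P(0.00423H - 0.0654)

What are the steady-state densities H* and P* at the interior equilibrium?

H* ≈ 15.5, P* ≈ 13.1

From dP/dt = 0 with P > 0: 0.00423H* = 0.0654, so H* = 15.5.
Substitute into dH/dt = 0: 0.595(1 - 15.5/41) = 0.0282P*.
The bracket is 0.623, giving P* = 0.371/0.0282 = 13.1.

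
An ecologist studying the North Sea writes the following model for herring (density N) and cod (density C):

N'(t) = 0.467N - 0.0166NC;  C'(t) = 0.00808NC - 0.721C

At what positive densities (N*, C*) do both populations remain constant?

Set dC/dt = 0 with C > 0: 0.00808N - 0.721 = 0, so N* = 0.721/0.00808 = 89.2.
Set dN/dt = 0 with N > 0: 0.467 - 0.0166C = 0, so C* = 0.467/0.0166 = 28.1.

N* ≈ 89.2, C* ≈ 28.1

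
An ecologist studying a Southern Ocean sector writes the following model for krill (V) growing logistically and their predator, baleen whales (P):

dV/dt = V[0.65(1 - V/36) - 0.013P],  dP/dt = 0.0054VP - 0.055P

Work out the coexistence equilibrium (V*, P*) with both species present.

V* ≈ 10.2, P* ≈ 35.9

From dP/dt = 0 with P > 0: 0.0054V* = 0.055, so V* = 10.2.
Substitute into dV/dt = 0: 0.65(1 - 10.2/36) = 0.013P*.
The bracket is 0.717, giving P* = 0.466/0.013 = 35.9.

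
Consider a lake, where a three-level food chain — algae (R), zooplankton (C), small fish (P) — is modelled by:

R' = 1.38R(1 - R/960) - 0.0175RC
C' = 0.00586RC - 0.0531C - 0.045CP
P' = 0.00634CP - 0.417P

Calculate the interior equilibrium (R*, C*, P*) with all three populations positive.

From dP/dt = 0: 0.00634C* = 0.417, so C* = 65.8.
From dR/dt = 0: 1.38(1 - R*/960) = 0.0175·65.8, giving R* = 960·(1 - 0.834) = 159.
From dC/dt = 0: 0.00586·159 - 0.0531 = 0.045P*, so P* = 0.88/0.045 = 19.6.

R* ≈ 159, C* ≈ 65.8, P* ≈ 19.6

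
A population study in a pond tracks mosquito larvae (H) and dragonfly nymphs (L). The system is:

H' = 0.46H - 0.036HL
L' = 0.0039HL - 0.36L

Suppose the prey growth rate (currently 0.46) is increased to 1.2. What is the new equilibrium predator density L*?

At the interior fixed point, setting dH/dt = 0 with H > 0 fixes L* = (prey growth rate)/(HL coefficient) — independent of the other coefficients.
With the change, L* = 1.2/0.036 = 33.3; it rises from 12.8.

L* ≈ 33.3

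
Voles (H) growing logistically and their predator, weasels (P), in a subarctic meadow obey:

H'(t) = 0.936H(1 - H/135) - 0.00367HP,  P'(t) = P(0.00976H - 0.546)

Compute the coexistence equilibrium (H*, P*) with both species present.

H* ≈ 55.9, P* ≈ 149

From dP/dt = 0 with P > 0: 0.00976H* = 0.546, so H* = 55.9.
Substitute into dH/dt = 0: 0.936(1 - 55.9/135) = 0.00367P*.
The bracket is 0.586, giving P* = 0.548/0.00367 = 149.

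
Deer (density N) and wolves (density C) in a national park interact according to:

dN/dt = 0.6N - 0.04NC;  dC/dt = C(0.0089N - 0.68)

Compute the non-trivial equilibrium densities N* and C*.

N* ≈ 76.4, C* ≈ 15

Set dC/dt = 0 with C > 0: 0.0089N - 0.68 = 0, so N* = 0.68/0.0089 = 76.4.
Set dN/dt = 0 with N > 0: 0.6 - 0.04C = 0, so C* = 0.6/0.04 = 15.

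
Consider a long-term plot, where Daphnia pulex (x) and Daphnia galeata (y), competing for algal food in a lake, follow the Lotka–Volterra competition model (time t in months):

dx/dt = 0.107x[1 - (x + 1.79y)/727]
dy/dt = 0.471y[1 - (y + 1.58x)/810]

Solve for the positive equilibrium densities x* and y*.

x* ≈ 395, y* ≈ 185

Setting both brackets to zero gives the nullclines x + 1.79y = 727 and 1.58x + y = 810.
Substituting y = 810 - 1.58x into the first: x(1 - 1.79·1.58) = 727 - 1.79·810.
So x* = -723/-1.83 = 395, and then y* = 810 - 1.58·395 = 185.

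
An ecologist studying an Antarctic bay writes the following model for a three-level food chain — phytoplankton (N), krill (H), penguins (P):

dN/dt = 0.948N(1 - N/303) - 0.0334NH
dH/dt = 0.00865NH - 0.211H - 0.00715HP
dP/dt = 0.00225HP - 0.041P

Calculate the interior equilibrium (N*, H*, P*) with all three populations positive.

From dP/dt = 0: 0.00225H* = 0.041, so H* = 18.2.
From dN/dt = 0: 0.948(1 - N*/303) = 0.0334·18.2, giving N* = 303·(1 - 0.642) = 108.
From dH/dt = 0: 0.00865·108 - 0.211 = 0.00715P*, so P* = 0.727/0.00715 = 102.

N* ≈ 108, H* ≈ 18.2, P* ≈ 102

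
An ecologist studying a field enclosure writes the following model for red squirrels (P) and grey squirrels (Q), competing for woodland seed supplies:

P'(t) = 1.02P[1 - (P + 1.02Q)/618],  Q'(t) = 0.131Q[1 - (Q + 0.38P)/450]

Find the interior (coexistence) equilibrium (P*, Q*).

Setting both brackets to zero gives the nullclines P + 1.02Q = 618 and 0.38P + Q = 450.
Substituting Q = 450 - 0.38P into the first: P(1 - 1.02·0.38) = 618 - 1.02·450.
So P* = 159/0.612 = 260, and then Q* = 450 - 0.38·260 = 351.

P* ≈ 260, Q* ≈ 351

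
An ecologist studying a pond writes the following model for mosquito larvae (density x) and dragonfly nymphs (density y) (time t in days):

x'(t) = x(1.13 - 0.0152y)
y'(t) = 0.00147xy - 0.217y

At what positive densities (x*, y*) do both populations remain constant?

Set dy/dt = 0 with y > 0: 0.00147x - 0.217 = 0, so x* = 0.217/0.00147 = 148.
Set dx/dt = 0 with x > 0: 1.13 - 0.0152y = 0, so y* = 1.13/0.0152 = 74.3.

x* ≈ 148, y* ≈ 74.3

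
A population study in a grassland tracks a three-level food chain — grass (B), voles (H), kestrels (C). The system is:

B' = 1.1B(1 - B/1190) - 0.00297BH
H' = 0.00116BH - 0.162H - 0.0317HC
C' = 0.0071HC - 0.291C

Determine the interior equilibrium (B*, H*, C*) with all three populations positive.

B* ≈ 1060, H* ≈ 41, C* ≈ 33.6

From dC/dt = 0: 0.0071H* = 0.291, so H* = 41.
From dB/dt = 0: 1.1(1 - B*/1190) = 0.00297·41, giving B* = 1190·(1 - 0.111) = 1060.
From dH/dt = 0: 0.00116·1060 - 0.162 = 0.0317C*, so C* = 1.07/0.0317 = 33.6.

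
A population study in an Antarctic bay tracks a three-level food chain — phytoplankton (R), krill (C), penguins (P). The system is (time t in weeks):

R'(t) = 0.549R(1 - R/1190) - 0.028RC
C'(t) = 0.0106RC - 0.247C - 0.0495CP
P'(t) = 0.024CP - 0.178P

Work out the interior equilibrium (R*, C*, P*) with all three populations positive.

R* ≈ 740, C* ≈ 7.42, P* ≈ 153

From dP/dt = 0: 0.024C* = 0.178, so C* = 7.42.
From dR/dt = 0: 0.549(1 - R*/1190) = 0.028·7.42, giving R* = 1190·(1 - 0.378) = 740.
From dC/dt = 0: 0.0106·740 - 0.247 = 0.0495P*, so P* = 7.6/0.0495 = 153.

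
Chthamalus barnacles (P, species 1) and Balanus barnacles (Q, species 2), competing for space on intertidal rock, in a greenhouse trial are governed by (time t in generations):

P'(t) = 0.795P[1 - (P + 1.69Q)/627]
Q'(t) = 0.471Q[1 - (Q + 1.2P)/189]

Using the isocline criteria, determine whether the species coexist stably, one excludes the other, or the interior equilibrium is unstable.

species 1 excludes species 2

Compare the nullcline intercepts: K1/α12 = 627/1.69 = 371 > K2 = 189; K2/α21 = 189/1.2 = 158 < K1 = 627.
Since the inequalities point opposite ways, species 1 can invade but species 2 cannot.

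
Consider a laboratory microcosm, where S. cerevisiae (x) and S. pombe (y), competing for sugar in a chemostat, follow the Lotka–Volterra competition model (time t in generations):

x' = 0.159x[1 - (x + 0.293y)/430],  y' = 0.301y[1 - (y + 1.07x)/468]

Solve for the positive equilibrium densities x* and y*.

Setting both brackets to zero gives the nullclines x + 0.293y = 430 and 1.07x + y = 468.
Substituting y = 468 - 1.07x into the first: x(1 - 0.293·1.07) = 430 - 0.293·468.
So x* = 293/0.686 = 427, and then y* = 468 - 1.07·427 = 11.5.

x* ≈ 427, y* ≈ 11.5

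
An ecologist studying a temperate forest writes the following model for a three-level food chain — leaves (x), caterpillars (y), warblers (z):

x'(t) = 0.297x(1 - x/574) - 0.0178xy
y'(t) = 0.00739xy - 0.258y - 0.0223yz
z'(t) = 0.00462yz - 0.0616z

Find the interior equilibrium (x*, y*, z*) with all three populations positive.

From dz/dt = 0: 0.00462y* = 0.0616, so y* = 13.3.
From dx/dt = 0: 0.297(1 - x*/574) = 0.0178·13.3, giving x* = 574·(1 - 0.799) = 115.
From dy/dt = 0: 0.00739·115 - 0.258 = 0.0223z*, so z* = 0.594/0.0223 = 26.6.

x* ≈ 115, y* ≈ 13.3, z* ≈ 26.6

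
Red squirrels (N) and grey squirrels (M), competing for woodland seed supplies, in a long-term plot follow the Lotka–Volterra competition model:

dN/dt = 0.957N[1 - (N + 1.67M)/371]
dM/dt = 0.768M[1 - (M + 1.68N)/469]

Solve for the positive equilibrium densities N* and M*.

N* ≈ 228, M* ≈ 85.4

Setting both brackets to zero gives the nullclines N + 1.67M = 371 and 1.68N + M = 469.
Substituting M = 469 - 1.68N into the first: N(1 - 1.67·1.68) = 371 - 1.67·469.
So N* = -412/-1.81 = 228, and then M* = 469 - 1.68·228 = 85.4.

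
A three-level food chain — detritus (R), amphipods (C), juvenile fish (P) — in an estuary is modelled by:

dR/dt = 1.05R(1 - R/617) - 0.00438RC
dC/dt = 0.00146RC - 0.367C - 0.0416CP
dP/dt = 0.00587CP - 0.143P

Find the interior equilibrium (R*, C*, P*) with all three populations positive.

From dP/dt = 0: 0.00587C* = 0.143, so C* = 24.4.
From dR/dt = 0: 1.05(1 - R*/617) = 0.00438·24.4, giving R* = 617·(1 - 0.102) = 554.
From dC/dt = 0: 0.00146·554 - 0.367 = 0.0416P*, so P* = 0.442/0.0416 = 10.6.

R* ≈ 554, C* ≈ 24.4, P* ≈ 10.6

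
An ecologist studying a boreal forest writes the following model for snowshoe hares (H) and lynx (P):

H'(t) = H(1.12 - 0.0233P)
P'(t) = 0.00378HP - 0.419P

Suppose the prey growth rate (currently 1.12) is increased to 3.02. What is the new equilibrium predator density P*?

P* ≈ 130

At the interior fixed point, setting dH/dt = 0 with H > 0 fixes P* = (prey growth rate)/(HP coefficient) — independent of the other coefficients.
With the change, P* = 3.02/0.0233 = 130; it rises from 48.1.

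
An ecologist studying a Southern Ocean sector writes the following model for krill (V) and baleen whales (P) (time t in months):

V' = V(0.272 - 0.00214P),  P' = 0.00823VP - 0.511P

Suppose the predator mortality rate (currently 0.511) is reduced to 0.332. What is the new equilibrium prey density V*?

V* ≈ 40.3

At the interior fixed point, setting dP/dt = 0 with P > 0 fixes V* = (predator death rate)/(VP coefficient) — independent of the other coefficients.
With the change, V* = 0.332/0.00823 = 40.3; it falls from 62.1.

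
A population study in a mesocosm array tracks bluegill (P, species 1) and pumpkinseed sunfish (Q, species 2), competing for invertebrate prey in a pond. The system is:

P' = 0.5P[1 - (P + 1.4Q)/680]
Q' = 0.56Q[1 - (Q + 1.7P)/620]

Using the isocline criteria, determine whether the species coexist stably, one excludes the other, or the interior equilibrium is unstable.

unstable coexistence (outcome depends on initial conditions)

Compare the nullcline intercepts: K1/α12 = 680/1.4 = 486 < K2 = 620; K2/α21 = 620/1.7 = 365 < K1 = 680.
Since both are reversed, neither can invade when rare; the interior point is a saddle.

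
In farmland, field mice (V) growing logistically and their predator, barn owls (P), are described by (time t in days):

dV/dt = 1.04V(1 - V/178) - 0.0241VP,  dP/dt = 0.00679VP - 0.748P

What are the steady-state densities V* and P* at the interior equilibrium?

V* ≈ 110, P* ≈ 16.4

From dP/dt = 0 with P > 0: 0.00679V* = 0.748, so V* = 110.
Substitute into dV/dt = 0: 1.04(1 - 110/178) = 0.0241P*.
The bracket is 0.381, giving P* = 0.396/0.0241 = 16.4.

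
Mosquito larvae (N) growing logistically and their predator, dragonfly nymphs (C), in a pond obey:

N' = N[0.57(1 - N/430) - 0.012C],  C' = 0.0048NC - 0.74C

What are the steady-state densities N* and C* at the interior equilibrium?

N* ≈ 154, C* ≈ 30.5

From dC/dt = 0 with C > 0: 0.0048N* = 0.74, so N* = 154.
Substitute into dN/dt = 0: 0.57(1 - 154/430) = 0.012C*.
The bracket is 0.641, giving C* = 0.366/0.012 = 30.5.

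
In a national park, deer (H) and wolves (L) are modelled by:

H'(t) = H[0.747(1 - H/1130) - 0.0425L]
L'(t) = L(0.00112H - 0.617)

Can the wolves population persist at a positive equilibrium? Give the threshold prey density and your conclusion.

The predator equation gives dL/dt > 0 only when H > 0.617/0.00112 = 551.
Without the predator, H → K = 1130. Since 1130 > 551, the predator can invade and persist.

Threshold H = 551; K > 551, so yes, the predator persists.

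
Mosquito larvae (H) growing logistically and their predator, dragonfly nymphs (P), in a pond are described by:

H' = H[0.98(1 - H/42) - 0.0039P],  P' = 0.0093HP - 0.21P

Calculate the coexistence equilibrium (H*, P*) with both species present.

H* ≈ 22.6, P* ≈ 116

From dP/dt = 0 with P > 0: 0.0093H* = 0.21, so H* = 22.6.
Substitute into dH/dt = 0: 0.98(1 - 22.6/42) = 0.0039P*.
The bracket is 0.462, giving P* = 0.453/0.0039 = 116.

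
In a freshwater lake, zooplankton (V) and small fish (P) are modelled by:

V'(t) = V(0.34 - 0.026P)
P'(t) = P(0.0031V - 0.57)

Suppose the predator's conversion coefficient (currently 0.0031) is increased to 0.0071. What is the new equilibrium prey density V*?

V* ≈ 80.3

At the interior fixed point, setting dP/dt = 0 with P > 0 fixes V* = (predator death rate)/(VP coefficient) — independent of the other coefficients.
With the change, V* = 0.57/0.0071 = 80.3; it falls from 184.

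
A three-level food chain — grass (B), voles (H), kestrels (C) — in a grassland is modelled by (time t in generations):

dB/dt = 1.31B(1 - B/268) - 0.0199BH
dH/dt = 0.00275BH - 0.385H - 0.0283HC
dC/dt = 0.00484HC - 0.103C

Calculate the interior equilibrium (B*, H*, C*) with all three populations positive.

B* ≈ 181, H* ≈ 21.3, C* ≈ 4.02

From dC/dt = 0: 0.00484H* = 0.103, so H* = 21.3.
From dB/dt = 0: 1.31(1 - B*/268) = 0.0199·21.3, giving B* = 268·(1 - 0.323) = 181.
From dH/dt = 0: 0.00275·181 - 0.385 = 0.0283C*, so C* = 0.114/0.0283 = 4.02.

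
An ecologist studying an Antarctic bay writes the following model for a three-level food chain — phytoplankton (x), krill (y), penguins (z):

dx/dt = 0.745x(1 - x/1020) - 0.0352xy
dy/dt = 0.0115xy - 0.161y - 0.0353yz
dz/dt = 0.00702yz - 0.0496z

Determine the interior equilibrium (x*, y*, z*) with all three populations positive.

From dz/dt = 0: 0.00702y* = 0.0496, so y* = 7.07.
From dx/dt = 0: 0.745(1 - x*/1020) = 0.0352·7.07, giving x* = 1020·(1 - 0.334) = 679.
From dy/dt = 0: 0.0115·679 - 0.161 = 0.0353z*, so z* = 7.65/0.0353 = 217.

x* ≈ 679, y* ≈ 7.07, z* ≈ 217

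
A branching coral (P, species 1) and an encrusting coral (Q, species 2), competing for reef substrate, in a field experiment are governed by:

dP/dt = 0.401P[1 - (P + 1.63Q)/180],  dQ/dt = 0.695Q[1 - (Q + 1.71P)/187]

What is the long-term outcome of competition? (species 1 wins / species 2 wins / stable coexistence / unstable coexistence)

unstable coexistence (outcome depends on initial conditions)

Compare the nullcline intercepts: K1/α12 = 180/1.63 = 110 < K2 = 187; K2/α21 = 187/1.71 = 109 < K1 = 180.
Since both are reversed, neither can invade when rare; the interior point is a saddle.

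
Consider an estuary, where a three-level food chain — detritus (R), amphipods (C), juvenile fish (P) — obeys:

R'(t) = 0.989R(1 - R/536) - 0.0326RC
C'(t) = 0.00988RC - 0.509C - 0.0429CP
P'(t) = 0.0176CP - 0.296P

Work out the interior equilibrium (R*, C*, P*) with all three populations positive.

From dP/dt = 0: 0.0176C* = 0.296, so C* = 16.8.
From dR/dt = 0: 0.989(1 - R*/536) = 0.0326·16.8, giving R* = 536·(1 - 0.554) = 239.
From dC/dt = 0: 0.00988·239 - 0.509 = 0.0429P*, so P* = 1.85/0.0429 = 43.1.

R* ≈ 239, C* ≈ 16.8, P* ≈ 43.1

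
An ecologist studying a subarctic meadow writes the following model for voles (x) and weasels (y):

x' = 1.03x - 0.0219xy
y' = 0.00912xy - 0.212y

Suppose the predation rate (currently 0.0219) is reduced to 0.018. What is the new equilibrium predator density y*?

y* ≈ 57.2

At the interior fixed point, setting dx/dt = 0 with x > 0 fixes y* = (prey growth rate)/(xy coefficient) — independent of the other coefficients.
With the change, y* = 1.03/0.018 = 57.2; it rises from 47.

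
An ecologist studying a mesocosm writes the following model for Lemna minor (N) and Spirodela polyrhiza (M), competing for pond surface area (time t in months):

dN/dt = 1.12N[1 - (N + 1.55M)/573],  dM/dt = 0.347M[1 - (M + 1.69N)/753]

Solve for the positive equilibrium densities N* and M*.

N* ≈ 367, M* ≈ 133

Setting both brackets to zero gives the nullclines N + 1.55M = 573 and 1.69N + M = 753.
Substituting M = 753 - 1.69N into the first: N(1 - 1.55·1.69) = 573 - 1.55·753.
So N* = -594/-1.62 = 367, and then M* = 753 - 1.69·367 = 133.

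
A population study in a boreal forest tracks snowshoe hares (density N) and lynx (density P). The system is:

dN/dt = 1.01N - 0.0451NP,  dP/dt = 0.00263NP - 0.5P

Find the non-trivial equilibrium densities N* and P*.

N* ≈ 190, P* ≈ 22.4

Set dP/dt = 0 with P > 0: 0.00263N - 0.5 = 0, so N* = 0.5/0.00263 = 190.
Set dN/dt = 0 with N > 0: 1.01 - 0.0451P = 0, so P* = 1.01/0.0451 = 22.4.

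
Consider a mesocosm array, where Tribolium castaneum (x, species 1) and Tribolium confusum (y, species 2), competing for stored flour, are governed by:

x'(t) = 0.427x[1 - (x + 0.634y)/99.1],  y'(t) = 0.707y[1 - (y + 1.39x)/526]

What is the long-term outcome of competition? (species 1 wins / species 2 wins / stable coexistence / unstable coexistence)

species 2 excludes species 1

Compare the nullcline intercepts: K1/α12 = 99.1/0.634 = 156 < K2 = 526; K2/α21 = 526/1.39 = 378 > K1 = 99.1.
Since the inequalities point opposite ways, species 2 can invade but species 1 cannot.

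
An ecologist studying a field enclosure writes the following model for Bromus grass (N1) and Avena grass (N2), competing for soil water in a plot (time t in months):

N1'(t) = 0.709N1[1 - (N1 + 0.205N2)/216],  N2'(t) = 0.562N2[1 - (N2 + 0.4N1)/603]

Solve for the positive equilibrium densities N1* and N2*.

Setting both brackets to zero gives the nullclines N1 + 0.205N2 = 216 and 0.4N1 + N2 = 603.
Substituting N2 = 603 - 0.4N1 into the first: N1(1 - 0.205·0.4) = 216 - 0.205·603.
So N1* = 92.4/0.918 = 101, and then N2* = 603 - 0.4·101 = 563.

N1* ≈ 101, N2* ≈ 563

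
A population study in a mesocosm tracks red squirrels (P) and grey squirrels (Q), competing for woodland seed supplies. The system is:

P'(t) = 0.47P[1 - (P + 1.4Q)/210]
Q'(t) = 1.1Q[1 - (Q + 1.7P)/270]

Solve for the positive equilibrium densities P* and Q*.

P* ≈ 122, Q* ≈ 63

Setting both brackets to zero gives the nullclines P + 1.4Q = 210 and 1.7P + Q = 270.
Substituting Q = 270 - 1.7P into the first: P(1 - 1.4·1.7) = 210 - 1.4·270.
So P* = -168/-1.38 = 122, and then Q* = 270 - 1.7·122 = 63.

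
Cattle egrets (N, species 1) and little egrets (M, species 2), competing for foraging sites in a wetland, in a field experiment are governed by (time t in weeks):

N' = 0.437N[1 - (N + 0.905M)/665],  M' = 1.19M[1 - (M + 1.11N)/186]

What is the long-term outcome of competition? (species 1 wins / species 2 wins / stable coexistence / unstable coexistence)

Compare the nullcline intercepts: K1/α12 = 665/0.905 = 735 > K2 = 186; K2/α21 = 186/1.11 = 168 < K1 = 665.
Since the inequalities point opposite ways, species 1 can invade but species 2 cannot.

species 1 excludes species 2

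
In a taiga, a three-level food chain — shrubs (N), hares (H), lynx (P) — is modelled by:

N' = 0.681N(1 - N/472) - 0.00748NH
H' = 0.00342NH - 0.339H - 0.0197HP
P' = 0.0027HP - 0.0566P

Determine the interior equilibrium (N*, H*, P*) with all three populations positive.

N* ≈ 363, H* ≈ 21, P* ≈ 45.9

From dP/dt = 0: 0.0027H* = 0.0566, so H* = 21.
From dN/dt = 0: 0.681(1 - N*/472) = 0.00748·21, giving N* = 472·(1 - 0.23) = 363.
From dH/dt = 0: 0.00342·363 - 0.339 = 0.0197P*, so P* = 0.904/0.0197 = 45.9.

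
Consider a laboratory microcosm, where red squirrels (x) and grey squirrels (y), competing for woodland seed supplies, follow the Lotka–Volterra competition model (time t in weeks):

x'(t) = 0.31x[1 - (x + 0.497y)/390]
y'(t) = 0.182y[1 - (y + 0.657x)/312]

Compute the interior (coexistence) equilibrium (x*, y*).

x* ≈ 349, y* ≈ 82.8

Setting both brackets to zero gives the nullclines x + 0.497y = 390 and 0.657x + y = 312.
Substituting y = 312 - 0.657x into the first: x(1 - 0.497·0.657) = 390 - 0.497·312.
So x* = 235/0.673 = 349, and then y* = 312 - 0.657·349 = 82.8.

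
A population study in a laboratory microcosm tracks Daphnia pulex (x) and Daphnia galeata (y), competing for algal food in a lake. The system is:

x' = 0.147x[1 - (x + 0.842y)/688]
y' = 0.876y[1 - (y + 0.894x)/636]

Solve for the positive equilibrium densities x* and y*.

x* ≈ 617, y* ≈ 84.6

Setting both brackets to zero gives the nullclines x + 0.842y = 688 and 0.894x + y = 636.
Substituting y = 636 - 0.894x into the first: x(1 - 0.842·0.894) = 688 - 0.842·636.
So x* = 152/0.247 = 617, and then y* = 636 - 0.894·617 = 84.6.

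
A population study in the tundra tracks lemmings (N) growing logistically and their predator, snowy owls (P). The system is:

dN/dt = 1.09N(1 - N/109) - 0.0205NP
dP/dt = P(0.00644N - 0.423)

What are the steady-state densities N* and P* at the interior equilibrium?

From dP/dt = 0 with P > 0: 0.00644N* = 0.423, so N* = 65.7.
Substitute into dN/dt = 0: 1.09(1 - 65.7/109) = 0.0205P*.
The bracket is 0.397, giving P* = 0.433/0.0205 = 21.1.

N* ≈ 65.7, P* ≈ 21.1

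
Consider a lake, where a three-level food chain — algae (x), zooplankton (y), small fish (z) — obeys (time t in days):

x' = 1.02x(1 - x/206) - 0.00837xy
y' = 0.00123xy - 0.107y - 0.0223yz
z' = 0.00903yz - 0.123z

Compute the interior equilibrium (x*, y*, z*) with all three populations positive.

From dz/dt = 0: 0.00903y* = 0.123, so y* = 13.6.
From dx/dt = 0: 1.02(1 - x*/206) = 0.00837·13.6, giving x* = 206·(1 - 0.112) = 183.
From dy/dt = 0: 0.00123·183 - 0.107 = 0.0223z*, so z* = 0.118/0.0223 = 5.29.

x* ≈ 183, y* ≈ 13.6, z* ≈ 5.29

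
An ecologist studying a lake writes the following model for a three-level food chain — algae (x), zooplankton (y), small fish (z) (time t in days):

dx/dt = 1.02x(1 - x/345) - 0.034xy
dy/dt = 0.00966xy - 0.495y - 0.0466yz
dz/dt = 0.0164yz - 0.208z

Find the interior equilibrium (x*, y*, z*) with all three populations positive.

x* ≈ 199, y* ≈ 12.7, z* ≈ 30.7

From dz/dt = 0: 0.0164y* = 0.208, so y* = 12.7.
From dx/dt = 0: 1.02(1 - x*/345) = 0.034·12.7, giving x* = 345·(1 - 0.423) = 199.
From dy/dt = 0: 0.00966·199 - 0.495 = 0.0466z*, so z* = 1.43/0.0466 = 30.7.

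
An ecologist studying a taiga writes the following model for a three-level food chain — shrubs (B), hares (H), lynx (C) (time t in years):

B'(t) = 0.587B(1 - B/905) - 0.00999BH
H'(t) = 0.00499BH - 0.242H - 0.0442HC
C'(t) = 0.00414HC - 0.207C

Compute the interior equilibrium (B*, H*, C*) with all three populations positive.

From dC/dt = 0: 0.00414H* = 0.207, so H* = 50.
From dB/dt = 0: 0.587(1 - B*/905) = 0.00999·50, giving B* = 905·(1 - 0.851) = 135.
From dH/dt = 0: 0.00499·135 - 0.242 = 0.0442C*, so C* = 0.431/0.0442 = 9.75.

B* ≈ 135, H* ≈ 50, C* ≈ 9.75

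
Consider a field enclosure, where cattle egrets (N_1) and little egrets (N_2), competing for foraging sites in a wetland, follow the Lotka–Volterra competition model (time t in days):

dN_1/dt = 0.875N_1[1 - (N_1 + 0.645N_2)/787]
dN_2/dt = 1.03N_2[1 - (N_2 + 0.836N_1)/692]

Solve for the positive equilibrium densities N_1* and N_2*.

Setting both brackets to zero gives the nullclines N_1 + 0.645N_2 = 787 and 0.836N_1 + N_2 = 692.
Substituting N_2 = 692 - 0.836N_1 into the first: N_1(1 - 0.645·0.836) = 787 - 0.645·692.
So N_1* = 341/0.461 = 739, and then N_2* = 692 - 0.836·739 = 73.9.

N_1* ≈ 739, N_2* ≈ 73.9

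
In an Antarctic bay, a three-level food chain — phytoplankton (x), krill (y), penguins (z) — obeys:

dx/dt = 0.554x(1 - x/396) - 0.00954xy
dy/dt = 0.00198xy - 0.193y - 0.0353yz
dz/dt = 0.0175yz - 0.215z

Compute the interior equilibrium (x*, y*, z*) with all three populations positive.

x* ≈ 312, y* ≈ 12.3, z* ≈ 12

From dz/dt = 0: 0.0175y* = 0.215, so y* = 12.3.
From dx/dt = 0: 0.554(1 - x*/396) = 0.00954·12.3, giving x* = 396·(1 - 0.212) = 312.
From dy/dt = 0: 0.00198·312 - 0.193 = 0.0353z*, so z* = 0.425/0.0353 = 12.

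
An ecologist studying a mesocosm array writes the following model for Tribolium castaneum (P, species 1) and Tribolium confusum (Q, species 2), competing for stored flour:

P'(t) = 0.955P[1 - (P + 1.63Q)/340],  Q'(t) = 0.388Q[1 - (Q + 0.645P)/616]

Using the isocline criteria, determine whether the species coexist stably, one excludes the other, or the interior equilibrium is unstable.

species 2 excludes species 1

Compare the nullcline intercepts: K1/α12 = 340/1.63 = 209 < K2 = 616; K2/α21 = 616/0.645 = 955 > K1 = 340.
Since the inequalities point opposite ways, species 2 can invade but species 1 cannot.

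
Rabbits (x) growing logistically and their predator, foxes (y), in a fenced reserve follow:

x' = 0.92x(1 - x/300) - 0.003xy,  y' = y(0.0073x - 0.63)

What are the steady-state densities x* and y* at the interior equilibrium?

From dy/dt = 0 with y > 0: 0.0073x* = 0.63, so x* = 86.3.
Substitute into dx/dt = 0: 0.92(1 - 86.3/300) = 0.003y*.
The bracket is 0.712, giving y* = 0.655/0.003 = 218.

x* ≈ 86.3, y* ≈ 218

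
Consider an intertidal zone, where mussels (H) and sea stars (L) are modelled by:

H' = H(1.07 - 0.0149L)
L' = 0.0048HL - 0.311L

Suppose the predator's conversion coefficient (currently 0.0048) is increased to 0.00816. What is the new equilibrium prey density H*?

H* ≈ 38.1

At the interior fixed point, setting dL/dt = 0 with L > 0 fixes H* = (predator death rate)/(HL coefficient) — independent of the other coefficients.
With the change, H* = 0.311/0.00816 = 38.1; it falls from 64.8.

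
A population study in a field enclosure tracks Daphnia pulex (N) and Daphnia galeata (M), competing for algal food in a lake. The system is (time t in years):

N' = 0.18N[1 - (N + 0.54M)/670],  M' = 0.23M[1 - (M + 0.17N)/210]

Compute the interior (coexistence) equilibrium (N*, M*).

Setting both brackets to zero gives the nullclines N + 0.54M = 670 and 0.17N + M = 210.
Substituting M = 210 - 0.17N into the first: N(1 - 0.54·0.17) = 670 - 0.54·210.
So N* = 557/0.908 = 613, and then M* = 210 - 0.17·613 = 106.

N* ≈ 613, M* ≈ 106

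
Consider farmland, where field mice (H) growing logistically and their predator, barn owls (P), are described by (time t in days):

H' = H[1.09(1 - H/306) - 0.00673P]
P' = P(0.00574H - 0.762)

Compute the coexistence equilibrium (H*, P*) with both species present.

From dP/dt = 0 with P > 0: 0.00574H* = 0.762, so H* = 133.
Substitute into dH/dt = 0: 1.09(1 - 133/306) = 0.00673P*.
The bracket is 0.566, giving P* = 0.617/0.00673 = 91.7.

H* ≈ 133, P* ≈ 91.7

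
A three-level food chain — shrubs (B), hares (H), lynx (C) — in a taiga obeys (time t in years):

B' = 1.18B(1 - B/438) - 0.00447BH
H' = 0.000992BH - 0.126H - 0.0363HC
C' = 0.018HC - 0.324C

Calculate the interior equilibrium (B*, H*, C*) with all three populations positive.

From dC/dt = 0: 0.018H* = 0.324, so H* = 18.
From dB/dt = 0: 1.18(1 - B*/438) = 0.00447·18, giving B* = 438·(1 - 0.0682) = 408.
From dH/dt = 0: 0.000992·408 - 0.126 = 0.0363C*, so C* = 0.279/0.0363 = 7.68.

B* ≈ 408, H* ≈ 18, C* ≈ 7.68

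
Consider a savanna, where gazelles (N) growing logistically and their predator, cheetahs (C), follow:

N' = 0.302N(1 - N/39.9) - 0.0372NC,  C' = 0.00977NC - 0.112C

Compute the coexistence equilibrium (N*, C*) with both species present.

N* ≈ 11.5, C* ≈ 5.79

From dC/dt = 0 with C > 0: 0.00977N* = 0.112, so N* = 11.5.
Substitute into dN/dt = 0: 0.302(1 - 11.5/39.9) = 0.0372C*.
The bracket is 0.713, giving C* = 0.215/0.0372 = 5.79.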